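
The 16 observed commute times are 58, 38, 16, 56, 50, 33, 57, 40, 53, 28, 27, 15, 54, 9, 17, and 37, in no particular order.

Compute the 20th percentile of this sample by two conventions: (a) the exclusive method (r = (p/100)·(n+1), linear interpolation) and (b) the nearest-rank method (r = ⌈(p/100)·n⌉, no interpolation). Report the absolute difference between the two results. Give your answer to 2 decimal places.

0.60

Sorted: 9, 15, 16, 17, 27, 28, 33, 37, 38, 40, 50, 53, 54, 56, 57, 58.
n = 16.
(a) r = 3.4; between ranks 3 (16) and 4 (17): 16.4.
(b) the nearest-rank method: rank 4 → 17.
|16.4 − 17| = 0.6.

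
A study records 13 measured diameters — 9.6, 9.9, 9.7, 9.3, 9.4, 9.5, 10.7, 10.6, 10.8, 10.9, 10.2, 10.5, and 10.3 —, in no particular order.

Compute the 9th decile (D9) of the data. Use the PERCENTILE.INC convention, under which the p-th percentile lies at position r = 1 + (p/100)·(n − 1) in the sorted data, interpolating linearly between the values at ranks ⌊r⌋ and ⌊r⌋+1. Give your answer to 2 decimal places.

Sorted: 9.3, 9.4, 9.5, 9.6, 9.7, 9.9, 10.2, 10.3, 10.5, 10.6, 10.7, 10.8, 10.9.
n = 13.
r = 1 + (90/100)·(13 − 1) = 1 + 10.8 = 11.8.
Rank 11 is 10.7 and rank 12 is 10.8.
Interpolate: 10.7 + 0.8·(10.8 − 10.7) = 10.7 + 0.8·0.1 = 10.78.

10.78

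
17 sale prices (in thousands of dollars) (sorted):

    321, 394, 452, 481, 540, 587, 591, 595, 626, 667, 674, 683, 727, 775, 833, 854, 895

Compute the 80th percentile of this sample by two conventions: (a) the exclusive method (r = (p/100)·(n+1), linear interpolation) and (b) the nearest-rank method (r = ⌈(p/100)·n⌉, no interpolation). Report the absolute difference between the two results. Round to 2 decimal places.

n = 17.
(a) r = 14.4; between ranks 14 (775) and 15 (833): 798.2.
(b) the nearest-rank method: rank 14 → 775.
|798.2 − 775| = 23.2.

23.20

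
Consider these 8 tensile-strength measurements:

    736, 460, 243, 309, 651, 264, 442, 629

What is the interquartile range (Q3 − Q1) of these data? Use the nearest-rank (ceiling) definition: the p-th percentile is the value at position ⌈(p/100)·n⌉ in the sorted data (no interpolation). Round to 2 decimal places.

365.00

Sorted: 243, 264, 309, 442, 460, 629, 651, 736.
n = 8.
P25: rank ⌈25/100·8⌉ = 2 → 264.
P75: rank ⌈75/100·8⌉ = 6 → 629.
Difference: 629 − 264 = 365.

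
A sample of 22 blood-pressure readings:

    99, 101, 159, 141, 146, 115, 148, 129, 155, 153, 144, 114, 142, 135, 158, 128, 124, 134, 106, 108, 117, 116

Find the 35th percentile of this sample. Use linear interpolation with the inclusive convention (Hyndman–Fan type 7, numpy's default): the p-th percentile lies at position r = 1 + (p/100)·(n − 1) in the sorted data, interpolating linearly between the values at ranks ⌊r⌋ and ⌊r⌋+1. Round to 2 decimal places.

Sorted: 99, 101, 106, 108, 114, 115, 116, 117, 124, 128, 129, 134, 135, 141, 142, 144, 146, 148, 153, 155, 158, 159.
n = 22.
r = 1 + (35/100)·(22 − 1) = 1 + 7.35 = 8.35.
Rank 8 is 117 and rank 9 is 124.
Interpolate: 117 + 0.35·(124 − 117) = 117 + 0.35·7 = 119.45.

119.45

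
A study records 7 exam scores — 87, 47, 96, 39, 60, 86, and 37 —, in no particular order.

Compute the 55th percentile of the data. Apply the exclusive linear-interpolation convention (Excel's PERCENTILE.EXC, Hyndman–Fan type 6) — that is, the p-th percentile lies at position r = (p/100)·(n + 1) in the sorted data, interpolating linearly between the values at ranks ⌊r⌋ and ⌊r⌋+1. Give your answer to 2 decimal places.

Sorted: 37, 39, 47, 60, 86, 87, 96.
n = 7.
r = (55/100)·(7 + 1) = 4.4.
Rank 4 is 60 and rank 5 is 86.
Interpolate: 60 + 0.4·(86 − 60) = 60 + 0.4·26 = 70.4.

70.40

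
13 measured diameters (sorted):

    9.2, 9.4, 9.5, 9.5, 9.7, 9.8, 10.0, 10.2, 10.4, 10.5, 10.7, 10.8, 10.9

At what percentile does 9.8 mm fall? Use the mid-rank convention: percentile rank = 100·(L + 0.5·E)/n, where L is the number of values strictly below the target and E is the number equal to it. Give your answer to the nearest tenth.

Count below 9.8: L = 5; count equal: E = 1; n = 13.
Percentile rank = 100·(5 + 0.5·1)/13 = 100·5.5/13 = 42.31.

42.3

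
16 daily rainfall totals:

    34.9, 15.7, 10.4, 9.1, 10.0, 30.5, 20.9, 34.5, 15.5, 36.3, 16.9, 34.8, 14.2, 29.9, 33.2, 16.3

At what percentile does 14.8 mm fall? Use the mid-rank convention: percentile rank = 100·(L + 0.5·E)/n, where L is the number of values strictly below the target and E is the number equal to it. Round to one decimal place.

25.0

Sorted: 9.1, 10.0, 10.4, 14.2, 15.5, 15.7, 16.3, 16.9, 20.9, 29.9, 30.5, 33.2, 34.5, 34.8, 34.9, 36.3.
Count below 14.8: L = 4; count equal: E = 0; n = 16.
Percentile rank = 100·(4 + 0.5·0)/16 = 100·4/16 = 25.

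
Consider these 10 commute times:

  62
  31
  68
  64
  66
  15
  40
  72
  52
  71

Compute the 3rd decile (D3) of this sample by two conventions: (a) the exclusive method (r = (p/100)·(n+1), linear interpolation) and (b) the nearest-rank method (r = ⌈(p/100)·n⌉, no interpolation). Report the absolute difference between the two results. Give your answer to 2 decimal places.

Sorted: 15, 31, 40, 52, 62, 64, 66, 68, 71, 72.
n = 10.
(a) r = 3.3; between ranks 3 (40) and 4 (52): 43.6.
(b) the nearest-rank method: rank 3 → 40.
|43.6 − 40| = 3.6.

3.60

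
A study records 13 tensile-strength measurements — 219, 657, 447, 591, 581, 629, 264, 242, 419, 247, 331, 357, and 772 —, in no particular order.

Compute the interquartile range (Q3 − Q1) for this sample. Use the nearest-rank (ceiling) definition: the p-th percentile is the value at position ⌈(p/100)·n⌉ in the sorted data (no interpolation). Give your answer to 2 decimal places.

327.00

Sorted: 219, 242, 247, 264, 331, 357, 419, 447, 581, 591, 629, 657, 772.
n = 13.
P25: rank ⌈25/100·13⌉ = 4 → 264.
P75: rank ⌈75/100·13⌉ = 10 → 591.
Difference: 591 − 264 = 327.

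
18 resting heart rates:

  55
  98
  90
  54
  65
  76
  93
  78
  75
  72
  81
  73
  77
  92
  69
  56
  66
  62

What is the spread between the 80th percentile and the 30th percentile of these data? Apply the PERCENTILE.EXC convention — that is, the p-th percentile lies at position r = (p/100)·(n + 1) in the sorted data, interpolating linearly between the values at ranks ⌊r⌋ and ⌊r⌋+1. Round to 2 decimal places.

24.70

Sorted: 54, 55, 56, 62, 65, 66, 69, 72, 73, 75, 76, 77, 78, 81, 90, 92, 93, 98.
n = 18.
P30: r = 5.7; ranks 5–6 are 65, 66; interpolating gives 65.7.
P80: r = 15.2; ranks 15–16 are 90, 92; interpolating gives 90.4.
Difference: 90.4 − 65.7 = 24.7.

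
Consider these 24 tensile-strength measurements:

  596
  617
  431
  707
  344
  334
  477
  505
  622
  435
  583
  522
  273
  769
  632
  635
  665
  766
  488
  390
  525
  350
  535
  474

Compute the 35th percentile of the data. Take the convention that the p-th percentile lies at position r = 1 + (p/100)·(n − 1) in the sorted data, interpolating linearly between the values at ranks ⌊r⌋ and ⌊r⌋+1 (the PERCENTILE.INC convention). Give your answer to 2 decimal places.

477.55

Sorted: 273, 334, 344, 350, 390, 431, 435, 474, 477, 488, 505, 522, 525, 535, 583, 596, 617, 622, 632, 635, 665, 707, 766, 769.
n = 24.
r = 1 + (35/100)·(24 − 1) = 1 + 8.05 = 9.05.
Rank 9 is 477 and rank 10 is 488.
Interpolate: 477 + 0.05·(488 − 477) = 477 + 0.05·11 = 477.55.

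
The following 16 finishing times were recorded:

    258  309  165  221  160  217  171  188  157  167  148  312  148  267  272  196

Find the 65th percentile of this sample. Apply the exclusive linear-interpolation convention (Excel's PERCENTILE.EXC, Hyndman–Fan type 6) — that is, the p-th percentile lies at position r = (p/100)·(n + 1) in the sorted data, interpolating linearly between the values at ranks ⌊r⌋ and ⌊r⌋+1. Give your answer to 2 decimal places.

222.85

Sorted: 148, 148, 157, 160, 165, 167, 171, 188, 196, 217, 221, 258, 267, 272, 309, 312.
n = 16.
r = (65/100)·(16 + 1) = 11.05.
Rank 11 is 221 and rank 12 is 258.
Interpolate: 221 + 0.05·(258 − 221) = 221 + 0.05·37 = 222.85.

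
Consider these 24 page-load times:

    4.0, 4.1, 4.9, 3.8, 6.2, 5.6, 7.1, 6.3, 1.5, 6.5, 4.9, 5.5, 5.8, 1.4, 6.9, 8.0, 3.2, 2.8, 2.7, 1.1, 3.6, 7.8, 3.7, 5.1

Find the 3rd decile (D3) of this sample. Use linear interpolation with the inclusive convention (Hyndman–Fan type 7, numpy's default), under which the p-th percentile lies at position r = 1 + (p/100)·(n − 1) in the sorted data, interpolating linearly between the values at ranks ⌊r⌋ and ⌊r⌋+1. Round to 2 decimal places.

Sorted: 1.1, 1.4, 1.5, 2.7, 2.8, 3.2, 3.6, 3.7, 3.8, 4.0, 4.1, 4.9, 4.9, 5.1, 5.5, 5.6, 5.8, 6.2, 6.3, 6.5, 6.9, 7.1, 7.8, 8.0.
n = 24.
r = 1 + (30/100)·(24 − 1) = 1 + 6.9 = 7.9.
Rank 7 is 3.6 and rank 8 is 3.7.
Interpolate: 3.6 + 0.9·(3.7 − 3.6) = 3.6 + 0.9·0.1 = 3.69.

3.69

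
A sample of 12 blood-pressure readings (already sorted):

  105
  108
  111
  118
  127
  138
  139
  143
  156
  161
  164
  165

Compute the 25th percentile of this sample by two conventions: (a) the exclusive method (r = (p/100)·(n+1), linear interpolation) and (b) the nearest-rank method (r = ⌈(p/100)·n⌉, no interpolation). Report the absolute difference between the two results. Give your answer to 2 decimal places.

n = 12.
(a) r = 3.25; between ranks 3 (111) and 4 (118): 112.75.
(b) the nearest-rank method: rank 3 → 111.
|112.75 − 111| = 1.75.

1.75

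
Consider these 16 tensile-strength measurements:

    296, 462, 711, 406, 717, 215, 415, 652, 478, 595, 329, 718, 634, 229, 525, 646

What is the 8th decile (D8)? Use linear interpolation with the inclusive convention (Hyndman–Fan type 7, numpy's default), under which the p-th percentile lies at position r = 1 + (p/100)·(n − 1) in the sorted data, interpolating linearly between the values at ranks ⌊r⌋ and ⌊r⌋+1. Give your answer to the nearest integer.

652

Sorted: 215, 229, 296, 329, 406, 415, 462, 478, 525, 595, 634, 646, 652, 711, 717, 718.
n = 16.
r = 1 + (80/100)·(16 − 1) = 1 + 12 = 13.
r is an integer, so P80 is the value at rank 13: 652.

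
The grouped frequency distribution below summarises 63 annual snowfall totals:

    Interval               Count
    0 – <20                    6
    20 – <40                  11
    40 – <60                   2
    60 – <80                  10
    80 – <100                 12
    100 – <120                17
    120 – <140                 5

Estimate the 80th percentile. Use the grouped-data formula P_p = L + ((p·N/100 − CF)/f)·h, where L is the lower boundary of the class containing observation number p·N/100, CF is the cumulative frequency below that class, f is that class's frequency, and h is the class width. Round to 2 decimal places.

111.06

N = 63; target position k = 80/100 · 63 = 50.4.
Cumulative frequencies: 6, 17, 19, 29, 41, 58, 63.
Observation 50.4 falls in the class 100 – <120.
L = 100, CF = 41, f = 17, h = 20.
P80 = 100 + ((50.4 − 41)/17)·20 = 100 + 11.0588 = 111.059.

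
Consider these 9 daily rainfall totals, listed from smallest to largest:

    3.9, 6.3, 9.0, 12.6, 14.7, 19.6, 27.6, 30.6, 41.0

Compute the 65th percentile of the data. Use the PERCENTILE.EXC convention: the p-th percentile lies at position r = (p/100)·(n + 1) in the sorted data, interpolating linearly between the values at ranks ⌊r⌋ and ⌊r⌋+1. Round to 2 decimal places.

n = 9.
r = (65/100)·(9 + 1) = 6.5.
Rank 6 is 19.6 and rank 7 is 27.6.
Interpolate: 19.6 + 0.5·(27.6 − 19.6) = 19.6 + 0.5·8 = 23.6.

23.60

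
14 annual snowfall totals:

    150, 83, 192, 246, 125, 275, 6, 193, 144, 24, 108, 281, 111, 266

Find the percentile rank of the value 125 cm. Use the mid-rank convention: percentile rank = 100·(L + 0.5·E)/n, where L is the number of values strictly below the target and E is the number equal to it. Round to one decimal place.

Sorted: 6, 24, 83, 108, 111, 125, 144, 150, 192, 193, 246, 266, 275, 281.
Count below 125: L = 5; count equal: E = 1; n = 14.
Percentile rank = 100·(5 + 0.5·1)/14 = 100·5.5/14 = 39.29.

39.3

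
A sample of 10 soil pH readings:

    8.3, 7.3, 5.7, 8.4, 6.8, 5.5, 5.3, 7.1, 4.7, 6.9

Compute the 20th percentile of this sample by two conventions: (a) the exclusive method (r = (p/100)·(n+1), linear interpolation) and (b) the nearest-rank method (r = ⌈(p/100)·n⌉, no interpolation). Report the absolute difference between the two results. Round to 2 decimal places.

0.04

Sorted: 4.7, 5.3, 5.5, 5.7, 6.8, 6.9, 7.1, 7.3, 8.3, 8.4.
n = 10.
(a) r = 2.2; between ranks 2 (5.3) and 3 (5.5): 5.34.
(b) the nearest-rank method: rank 2 → 5.3.
|5.34 − 5.3| = 0.04.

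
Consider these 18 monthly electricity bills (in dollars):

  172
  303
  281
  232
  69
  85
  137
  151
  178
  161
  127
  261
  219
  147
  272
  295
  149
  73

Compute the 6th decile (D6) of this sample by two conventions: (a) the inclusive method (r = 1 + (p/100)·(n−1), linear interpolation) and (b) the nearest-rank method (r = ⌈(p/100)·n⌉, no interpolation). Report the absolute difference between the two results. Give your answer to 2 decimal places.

Sorted: 69, 73, 85, 127, 137, 147, 149, 151, 161, 172, 178, 219, 232, 261, 272, 281, 295, 303.
n = 18.
(a) r = 11.2; between ranks 11 (178) and 12 (219): 186.2.
(b) the nearest-rank method: rank 11 → 178.
|186.2 − 178| = 8.2.

8.20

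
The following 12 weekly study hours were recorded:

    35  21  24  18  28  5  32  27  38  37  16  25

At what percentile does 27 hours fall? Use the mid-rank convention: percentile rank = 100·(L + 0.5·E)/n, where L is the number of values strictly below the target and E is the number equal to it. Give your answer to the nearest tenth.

Sorted: 5, 16, 18, 21, 24, 25, 27, 28, 32, 35, 37, 38.
Count below 27: L = 6; count equal: E = 1; n = 12.
Percentile rank = 100·(6 + 0.5·1)/12 = 100·6.5/12 = 54.17.

54.2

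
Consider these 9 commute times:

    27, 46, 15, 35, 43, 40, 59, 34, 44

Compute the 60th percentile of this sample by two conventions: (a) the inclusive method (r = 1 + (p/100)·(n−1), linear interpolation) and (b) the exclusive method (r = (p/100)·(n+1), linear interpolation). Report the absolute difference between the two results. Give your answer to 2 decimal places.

0.60

Sorted: 15, 27, 34, 35, 40, 43, 44, 46, 59.
n = 9.
(a) r = 5.8; between ranks 5 (40) and 6 (43): 42.4.
(b) r = 6 → value at rank 6 = 43.
|42.4 − 43| = 0.6.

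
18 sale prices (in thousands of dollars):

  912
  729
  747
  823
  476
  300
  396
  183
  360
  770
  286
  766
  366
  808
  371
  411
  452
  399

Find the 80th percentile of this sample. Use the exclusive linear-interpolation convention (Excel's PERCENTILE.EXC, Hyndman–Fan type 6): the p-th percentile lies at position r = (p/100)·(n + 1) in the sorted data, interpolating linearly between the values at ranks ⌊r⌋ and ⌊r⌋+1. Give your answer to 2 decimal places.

777.60

Sorted: 183, 286, 300, 360, 366, 371, 396, 399, 411, 452, 476, 729, 747, 766, 770, 808, 823, 912.
n = 18.
r = (80/100)·(18 + 1) = 15.2.
Rank 15 is 770 and rank 16 is 808.
Interpolate: 770 + 0.2·(808 − 770) = 770 + 0.2·38 = 777.6.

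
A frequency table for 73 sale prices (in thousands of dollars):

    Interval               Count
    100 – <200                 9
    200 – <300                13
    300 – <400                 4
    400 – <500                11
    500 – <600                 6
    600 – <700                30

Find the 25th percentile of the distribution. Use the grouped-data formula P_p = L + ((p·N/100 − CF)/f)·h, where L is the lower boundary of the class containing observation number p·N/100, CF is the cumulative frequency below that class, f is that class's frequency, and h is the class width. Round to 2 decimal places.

271.15

N = 73; target position k = 25/100 · 73 = 18.25.
Cumulative frequencies: 9, 22, 26, 37, 43, 73.
Observation 18.25 falls in the class 200 – <300.
L = 200, CF = 9, f = 13, h = 100.
P25 = 200 + ((18.25 − 9)/13)·100 = 200 + 71.1538 = 271.154.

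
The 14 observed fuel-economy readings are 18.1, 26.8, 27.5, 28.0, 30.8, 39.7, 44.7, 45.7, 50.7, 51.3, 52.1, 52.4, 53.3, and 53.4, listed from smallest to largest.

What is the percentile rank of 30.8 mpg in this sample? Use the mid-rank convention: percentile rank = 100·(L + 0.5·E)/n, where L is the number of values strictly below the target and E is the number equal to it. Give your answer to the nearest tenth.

Count below 30.8: L = 4; count equal: E = 1; n = 14.
Percentile rank = 100·(4 + 0.5·1)/14 = 100·4.5/14 = 32.14.

32.1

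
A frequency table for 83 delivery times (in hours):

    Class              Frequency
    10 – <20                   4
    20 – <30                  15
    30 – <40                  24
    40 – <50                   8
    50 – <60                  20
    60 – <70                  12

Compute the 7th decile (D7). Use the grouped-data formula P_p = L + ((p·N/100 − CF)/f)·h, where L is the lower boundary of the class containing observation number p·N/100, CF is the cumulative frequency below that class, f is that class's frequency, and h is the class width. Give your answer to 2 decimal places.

53.55

N = 83; target position k = 70/100 · 83 = 58.1.
Cumulative frequencies: 4, 19, 43, 51, 71, 83.
Observation 58.1 falls in the class 50 – <60.
L = 50, CF = 51, f = 20, h = 10.
P70 = 50 + ((58.1 − 51)/20)·10 = 50 + 3.55 = 53.55.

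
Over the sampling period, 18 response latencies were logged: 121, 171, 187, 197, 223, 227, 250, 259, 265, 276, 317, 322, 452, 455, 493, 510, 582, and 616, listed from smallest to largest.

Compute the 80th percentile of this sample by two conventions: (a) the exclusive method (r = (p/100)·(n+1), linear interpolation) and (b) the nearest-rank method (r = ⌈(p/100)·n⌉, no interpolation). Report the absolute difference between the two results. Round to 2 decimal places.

3.40

n = 18.
(a) r = 15.2; between ranks 15 (493) and 16 (510): 496.4.
(b) the nearest-rank method: rank 15 → 493.
|496.4 − 493| = 3.4.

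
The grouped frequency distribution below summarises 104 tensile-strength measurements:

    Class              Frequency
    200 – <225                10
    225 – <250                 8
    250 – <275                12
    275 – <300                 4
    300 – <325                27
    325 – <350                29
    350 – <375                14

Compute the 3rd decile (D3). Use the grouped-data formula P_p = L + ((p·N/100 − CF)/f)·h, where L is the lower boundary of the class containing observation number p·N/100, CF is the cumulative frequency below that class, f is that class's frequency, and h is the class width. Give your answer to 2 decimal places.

282.50

N = 104; target position k = 30/100 · 104 = 31.2.
Cumulative frequencies: 10, 18, 30, 34, 61, 90, 104.
Observation 31.2 falls in the class 275 – <300.
L = 275, CF = 30, f = 4, h = 25.
P30 = 275 + ((31.2 − 30)/4)·25 = 275 + 7.5 = 282.5.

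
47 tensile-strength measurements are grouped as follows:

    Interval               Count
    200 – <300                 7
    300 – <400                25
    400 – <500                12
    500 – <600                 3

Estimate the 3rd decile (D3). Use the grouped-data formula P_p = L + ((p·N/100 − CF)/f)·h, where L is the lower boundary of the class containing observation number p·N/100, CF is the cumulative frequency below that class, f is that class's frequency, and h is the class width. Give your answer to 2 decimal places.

328.40

N = 47; target position k = 30/100 · 47 = 14.1.
Cumulative frequencies: 7, 32, 44, 47.
Observation 14.1 falls in the class 300 – <400.
L = 300, CF = 7, f = 25, h = 100.
P30 = 300 + ((14.1 − 7)/25)·100 = 300 + 28.4 = 328.4.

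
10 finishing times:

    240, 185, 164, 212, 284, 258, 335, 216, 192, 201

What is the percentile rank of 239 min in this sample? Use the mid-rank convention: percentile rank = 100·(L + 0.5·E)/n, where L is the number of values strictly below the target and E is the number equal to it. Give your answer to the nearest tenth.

Sorted: 164, 185, 192, 201, 212, 216, 240, 258, 284, 335.
Count below 239: L = 6; count equal: E = 0; n = 10.
Percentile rank = 100·(6 + 0.5·0)/10 = 100·6/10 = 60.

60.0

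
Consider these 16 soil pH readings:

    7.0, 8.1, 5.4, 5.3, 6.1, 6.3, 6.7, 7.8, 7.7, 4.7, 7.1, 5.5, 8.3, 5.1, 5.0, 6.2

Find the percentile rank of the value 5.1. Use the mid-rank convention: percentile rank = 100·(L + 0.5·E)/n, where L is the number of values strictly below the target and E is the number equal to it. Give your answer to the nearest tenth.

Sorted: 4.7, 5.0, 5.1, 5.3, 5.4, 5.5, 6.1, 6.2, 6.3, 6.7, 7.0, 7.1, 7.7, 7.8, 8.1, 8.3.
Count below 5.1: L = 2; count equal: E = 1; n = 16.
Percentile rank = 100·(2 + 0.5·1)/16 = 100·2.5/16 = 15.62.

15.6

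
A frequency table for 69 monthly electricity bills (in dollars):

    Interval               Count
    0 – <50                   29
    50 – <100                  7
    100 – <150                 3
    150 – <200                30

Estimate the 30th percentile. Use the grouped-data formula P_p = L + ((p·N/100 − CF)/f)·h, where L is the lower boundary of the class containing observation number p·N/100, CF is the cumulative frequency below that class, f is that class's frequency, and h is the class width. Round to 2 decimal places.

35.69

N = 69; target position k = 30/100 · 69 = 20.7.
Cumulative frequencies: 29, 36, 39, 69.
Observation 20.7 falls in the class 0 – <50.
L = 0, CF = 0, f = 29, h = 50.
P30 = 0 + ((20.7 − 0)/29)·50 = 0 + 35.6897 = 35.6897.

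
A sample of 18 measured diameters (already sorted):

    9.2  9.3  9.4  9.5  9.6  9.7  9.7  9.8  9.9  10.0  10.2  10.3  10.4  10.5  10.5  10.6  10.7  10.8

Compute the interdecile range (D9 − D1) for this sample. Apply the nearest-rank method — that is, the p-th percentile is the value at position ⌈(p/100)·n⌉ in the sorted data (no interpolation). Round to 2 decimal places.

1.40

n = 18.
P10: rank ⌈10/100·18⌉ = 2 → 9.3.
P90: rank ⌈90/100·18⌉ = 17 → 10.7.
Difference: 10.7 − 9.3 = 1.4.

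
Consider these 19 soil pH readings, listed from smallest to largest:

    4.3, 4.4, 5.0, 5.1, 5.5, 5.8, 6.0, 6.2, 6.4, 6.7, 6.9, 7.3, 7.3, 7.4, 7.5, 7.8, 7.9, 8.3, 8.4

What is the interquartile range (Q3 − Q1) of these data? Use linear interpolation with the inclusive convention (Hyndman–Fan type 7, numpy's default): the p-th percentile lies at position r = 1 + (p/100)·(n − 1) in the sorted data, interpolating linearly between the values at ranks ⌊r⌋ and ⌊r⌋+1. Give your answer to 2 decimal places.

n = 19.
P25: r = 5.5; ranks 5–6 are 5.5, 5.8; interpolating gives 5.65.
P75: r = 14.5; ranks 14–15 are 7.4, 7.5; interpolating gives 7.45.
Difference: 7.45 − 5.65 = 1.8.

1.80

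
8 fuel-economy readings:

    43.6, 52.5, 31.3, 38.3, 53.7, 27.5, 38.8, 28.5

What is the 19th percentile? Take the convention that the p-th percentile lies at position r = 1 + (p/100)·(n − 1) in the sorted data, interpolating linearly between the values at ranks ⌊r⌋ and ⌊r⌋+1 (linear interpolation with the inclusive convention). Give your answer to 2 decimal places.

Sorted: 27.5, 28.5, 31.3, 38.3, 38.8, 43.6, 52.5, 53.7.
n = 8.
r = 1 + (19/100)·(8 − 1) = 1 + 1.33 = 2.33.
Rank 2 is 28.5 and rank 3 is 31.3.
Interpolate: 28.5 + 0.33·(31.3 − 28.5) = 28.5 + 0.33·2.8 = 29.424.

29.42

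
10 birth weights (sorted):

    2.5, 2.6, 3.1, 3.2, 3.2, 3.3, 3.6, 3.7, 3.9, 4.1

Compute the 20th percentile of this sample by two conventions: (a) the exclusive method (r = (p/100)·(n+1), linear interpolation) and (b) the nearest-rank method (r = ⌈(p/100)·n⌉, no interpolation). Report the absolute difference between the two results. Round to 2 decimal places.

0.10

n = 10.
(a) r = 2.2; between ranks 2 (2.6) and 3 (3.1): 2.7.
(b) the nearest-rank method: rank 2 → 2.6.
|2.7 − 2.6| = 0.1.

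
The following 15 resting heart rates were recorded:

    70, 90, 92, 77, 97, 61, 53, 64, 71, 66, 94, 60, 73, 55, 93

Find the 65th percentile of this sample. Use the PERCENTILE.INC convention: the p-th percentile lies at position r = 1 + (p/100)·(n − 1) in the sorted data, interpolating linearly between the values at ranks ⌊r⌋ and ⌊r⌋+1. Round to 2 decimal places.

78.30

Sorted: 53, 55, 60, 61, 64, 66, 70, 71, 73, 77, 90, 92, 93, 94, 97.
n = 15.
r = 1 + (65/100)·(15 − 1) = 1 + 9.1 = 10.1.
Rank 10 is 77 and rank 11 is 90.
Interpolate: 77 + 0.1·(90 − 77) = 77 + 0.1·13 = 78.3.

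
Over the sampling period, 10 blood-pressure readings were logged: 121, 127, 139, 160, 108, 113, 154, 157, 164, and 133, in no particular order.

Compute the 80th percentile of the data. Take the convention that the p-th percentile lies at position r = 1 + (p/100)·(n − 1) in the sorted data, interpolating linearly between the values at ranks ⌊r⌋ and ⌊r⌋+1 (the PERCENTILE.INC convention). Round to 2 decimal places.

157.60

Sorted: 108, 113, 121, 127, 133, 139, 154, 157, 160, 164.
n = 10.
r = 1 + (80/100)·(10 − 1) = 1 + 7.2 = 8.2.
Rank 8 is 157 and rank 9 is 160.
Interpolate: 157 + 0.2·(160 − 157) = 157 + 0.2·3 = 157.6.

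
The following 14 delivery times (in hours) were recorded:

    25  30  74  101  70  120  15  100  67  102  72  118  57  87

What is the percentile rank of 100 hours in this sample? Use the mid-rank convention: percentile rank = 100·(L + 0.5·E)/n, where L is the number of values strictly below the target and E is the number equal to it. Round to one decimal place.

Sorted: 15, 25, 30, 57, 67, 70, 72, 74, 87, 100, 101, 102, 118, 120.
Count below 100: L = 9; count equal: E = 1; n = 14.
Percentile rank = 100·(9 + 0.5·1)/14 = 100·9.5/14 = 67.86.

67.9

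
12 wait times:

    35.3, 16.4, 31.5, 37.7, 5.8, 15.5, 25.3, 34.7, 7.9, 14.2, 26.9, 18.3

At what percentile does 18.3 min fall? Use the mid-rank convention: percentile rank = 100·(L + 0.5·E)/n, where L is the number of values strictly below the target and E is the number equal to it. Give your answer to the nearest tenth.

Sorted: 5.8, 7.9, 14.2, 15.5, 16.4, 18.3, 25.3, 26.9, 31.5, 34.7, 35.3, 37.7.
Count below 18.3: L = 5; count equal: E = 1; n = 12.
Percentile rank = 100·(5 + 0.5·1)/12 = 100·5.5/12 = 45.83.

45.8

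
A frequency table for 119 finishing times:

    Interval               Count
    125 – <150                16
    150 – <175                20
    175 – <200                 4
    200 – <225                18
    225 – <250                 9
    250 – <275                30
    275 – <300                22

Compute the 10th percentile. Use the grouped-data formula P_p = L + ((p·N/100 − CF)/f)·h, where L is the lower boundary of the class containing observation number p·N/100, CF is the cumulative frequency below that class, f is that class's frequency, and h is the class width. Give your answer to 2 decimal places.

N = 119; target position k = 10/100 · 119 = 11.9.
Cumulative frequencies: 16, 36, 40, 58, 67, 97, 119.
Observation 11.9 falls in the class 125 – <150.
L = 125, CF = 0, f = 16, h = 25.
P10 = 125 + ((11.9 − 0)/16)·25 = 125 + 18.5938 = 143.594.

143.59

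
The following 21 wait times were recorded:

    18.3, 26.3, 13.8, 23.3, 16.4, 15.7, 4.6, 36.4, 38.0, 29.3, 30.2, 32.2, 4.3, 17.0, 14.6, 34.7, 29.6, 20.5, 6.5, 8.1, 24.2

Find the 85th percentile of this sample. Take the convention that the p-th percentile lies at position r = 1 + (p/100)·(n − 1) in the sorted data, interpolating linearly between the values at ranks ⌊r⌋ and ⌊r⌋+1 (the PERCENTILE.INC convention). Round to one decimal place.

Sorted: 4.3, 4.6, 6.5, 8.1, 13.8, 14.6, 15.7, 16.4, 17.0, 18.3, 20.5, 23.3, 24.2, 26.3, 29.3, 29.6, 30.2, 32.2, 34.7, 36.4, 38.0.
n = 21.
r = 1 + (85/100)·(21 − 1) = 1 + 17 = 18.
r is an integer, so P85 is the value at rank 18: 32.2.

32.2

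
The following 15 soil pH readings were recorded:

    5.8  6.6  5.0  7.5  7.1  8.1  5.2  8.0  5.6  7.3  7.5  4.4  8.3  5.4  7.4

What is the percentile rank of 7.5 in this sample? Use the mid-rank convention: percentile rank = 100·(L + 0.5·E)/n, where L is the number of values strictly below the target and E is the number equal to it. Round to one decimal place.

73.3

Sorted: 4.4, 5.0, 5.2, 5.4, 5.6, 5.8, 6.6, 7.1, 7.3, 7.4, 7.5, 7.5, 8.0, 8.1, 8.3.
Count below 7.5: L = 10; count equal: E = 2; n = 15.
Percentile rank = 100·(10 + 0.5·2)/15 = 100·11/15 = 73.33.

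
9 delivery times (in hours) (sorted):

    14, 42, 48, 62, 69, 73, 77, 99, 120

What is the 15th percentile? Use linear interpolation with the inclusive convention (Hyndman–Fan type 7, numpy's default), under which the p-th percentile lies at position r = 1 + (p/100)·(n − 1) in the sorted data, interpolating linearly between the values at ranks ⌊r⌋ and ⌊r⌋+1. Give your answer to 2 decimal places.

43.20

n = 9.
r = 1 + (15/100)·(9 − 1) = 1 + 1.2 = 2.2.
Rank 2 is 42 and rank 3 is 48.
Interpolate: 42 + 0.2·(48 − 42) = 42 + 0.2·6 = 43.2.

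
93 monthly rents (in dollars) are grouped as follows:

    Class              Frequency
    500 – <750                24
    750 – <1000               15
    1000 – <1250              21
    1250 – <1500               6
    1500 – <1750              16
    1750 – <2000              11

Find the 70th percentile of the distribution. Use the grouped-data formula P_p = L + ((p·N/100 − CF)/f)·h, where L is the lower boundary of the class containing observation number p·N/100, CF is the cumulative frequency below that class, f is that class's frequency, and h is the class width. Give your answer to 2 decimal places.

1462.50

N = 93; target position k = 70/100 · 93 = 65.1.
Cumulative frequencies: 24, 39, 60, 66, 82, 93.
Observation 65.1 falls in the class 1250 – <1500.
L = 1250, CF = 60, f = 6, h = 250.
P70 = 1250 + ((65.1 − 60)/6)·250 = 1250 + 212.5 = 1462.5.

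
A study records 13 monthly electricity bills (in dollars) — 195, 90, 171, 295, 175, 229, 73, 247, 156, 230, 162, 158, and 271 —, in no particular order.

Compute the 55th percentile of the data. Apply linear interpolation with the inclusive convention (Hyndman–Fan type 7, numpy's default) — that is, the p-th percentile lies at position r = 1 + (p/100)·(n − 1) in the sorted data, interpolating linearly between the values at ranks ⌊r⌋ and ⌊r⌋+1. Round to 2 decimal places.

187.00

Sorted: 73, 90, 156, 158, 162, 171, 175, 195, 229, 230, 247, 271, 295.
n = 13.
r = 1 + (55/100)·(13 − 1) = 1 + 6.6 = 7.6.
Rank 7 is 175 and rank 8 is 195.
Interpolate: 175 + 0.6·(195 − 175) = 175 + 0.6·20 = 187.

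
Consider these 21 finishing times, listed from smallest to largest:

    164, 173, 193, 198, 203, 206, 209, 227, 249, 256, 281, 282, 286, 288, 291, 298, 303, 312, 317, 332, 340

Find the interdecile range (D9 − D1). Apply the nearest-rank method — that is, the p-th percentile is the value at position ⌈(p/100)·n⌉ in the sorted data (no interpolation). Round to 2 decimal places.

n = 21.
P10: rank ⌈10/100·21⌉ = 3 → 193.
P90: rank ⌈90/100·21⌉ = 19 → 317.
Difference: 317 − 193 = 124.

124.00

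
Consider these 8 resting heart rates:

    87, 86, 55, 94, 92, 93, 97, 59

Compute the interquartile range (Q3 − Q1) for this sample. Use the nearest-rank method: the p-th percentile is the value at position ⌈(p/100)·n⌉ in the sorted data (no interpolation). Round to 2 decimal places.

Sorted: 55, 59, 86, 87, 92, 93, 94, 97.
n = 8.
P25: rank ⌈25/100·8⌉ = 2 → 59.
P75: rank ⌈75/100·8⌉ = 6 → 93.
Difference: 93 − 59 = 34.

34.00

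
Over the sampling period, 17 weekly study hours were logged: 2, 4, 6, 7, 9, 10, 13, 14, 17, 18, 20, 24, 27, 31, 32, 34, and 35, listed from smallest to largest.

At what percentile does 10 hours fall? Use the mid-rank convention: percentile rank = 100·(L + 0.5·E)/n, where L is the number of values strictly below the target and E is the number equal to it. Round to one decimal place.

32.4

Count below 10: L = 5; count equal: E = 1; n = 17.
Percentile rank = 100·(5 + 0.5·1)/17 = 100·5.5/17 = 32.35.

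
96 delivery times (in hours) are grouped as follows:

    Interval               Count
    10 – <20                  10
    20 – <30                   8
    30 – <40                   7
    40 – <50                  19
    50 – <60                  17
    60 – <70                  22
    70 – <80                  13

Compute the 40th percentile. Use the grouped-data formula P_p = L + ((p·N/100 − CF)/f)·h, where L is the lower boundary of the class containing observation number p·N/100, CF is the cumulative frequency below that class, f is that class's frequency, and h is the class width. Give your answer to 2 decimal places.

N = 96; target position k = 40/100 · 96 = 38.4.
Cumulative frequencies: 10, 18, 25, 44, 61, 83, 96.
Observation 38.4 falls in the class 40 – <50.
L = 40, CF = 25, f = 19, h = 10.
P40 = 40 + ((38.4 − 25)/19)·10 = 40 + 7.05263 = 47.0526.

47.05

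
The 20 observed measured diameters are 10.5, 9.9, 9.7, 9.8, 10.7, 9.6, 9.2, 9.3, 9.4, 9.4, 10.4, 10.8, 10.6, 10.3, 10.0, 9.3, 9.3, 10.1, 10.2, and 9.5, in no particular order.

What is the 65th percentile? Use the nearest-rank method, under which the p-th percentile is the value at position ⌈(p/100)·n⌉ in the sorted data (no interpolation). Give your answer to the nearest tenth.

10.1

Sorted: 9.2, 9.3, 9.3, 9.3, 9.4, 9.4, 9.5, 9.6, 9.7, 9.8, 9.9, 10.0, 10.1, 10.2, 10.3, 10.4, 10.5, 10.6, 10.7, 10.8.
n = 20.
Position = ⌈65/100 · 20⌉ = ⌈13⌉ = 13.
The value at rank 13 is 10.1.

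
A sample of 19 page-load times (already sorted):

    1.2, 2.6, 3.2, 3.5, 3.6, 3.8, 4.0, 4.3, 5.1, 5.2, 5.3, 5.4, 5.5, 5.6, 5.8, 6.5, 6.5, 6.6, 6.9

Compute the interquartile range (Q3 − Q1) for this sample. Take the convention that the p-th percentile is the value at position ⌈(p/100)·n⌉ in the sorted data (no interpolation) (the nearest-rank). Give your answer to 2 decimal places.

2.20

n = 19.
P25: rank ⌈25/100·19⌉ = 5 → 3.6.
P75: rank ⌈75/100·19⌉ = 15 → 5.8.
Difference: 5.8 − 3.6 = 2.2.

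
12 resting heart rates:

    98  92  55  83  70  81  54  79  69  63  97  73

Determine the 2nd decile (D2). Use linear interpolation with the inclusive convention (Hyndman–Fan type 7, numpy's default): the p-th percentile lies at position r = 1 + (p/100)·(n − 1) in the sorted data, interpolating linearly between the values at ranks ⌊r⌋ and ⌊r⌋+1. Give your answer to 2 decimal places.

64.20

Sorted: 54, 55, 63, 69, 70, 73, 79, 81, 83, 92, 97, 98.
n = 12.
r = 1 + (20/100)·(12 − 1) = 1 + 2.2 = 3.2.
Rank 3 is 63 and rank 4 is 69.
Interpolate: 63 + 0.2·(69 − 63) = 63 + 0.2·6 = 64.2.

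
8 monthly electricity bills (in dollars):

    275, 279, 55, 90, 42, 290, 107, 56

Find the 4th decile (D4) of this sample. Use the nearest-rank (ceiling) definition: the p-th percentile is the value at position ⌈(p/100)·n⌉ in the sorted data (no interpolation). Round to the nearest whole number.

90

Sorted: 42, 55, 56, 90, 107, 275, 279, 290.
n = 8.
Position = ⌈40/100 · 8⌉ = ⌈3.2⌉ = 4.
The value at rank 4 is 90.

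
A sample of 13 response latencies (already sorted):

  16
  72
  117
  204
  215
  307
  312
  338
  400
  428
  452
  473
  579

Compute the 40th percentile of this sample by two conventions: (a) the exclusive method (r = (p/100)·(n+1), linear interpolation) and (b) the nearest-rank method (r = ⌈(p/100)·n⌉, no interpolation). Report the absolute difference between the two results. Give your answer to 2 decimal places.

36.80

n = 13.
(a) r = 5.6; between ranks 5 (215) and 6 (307): 270.2.
(b) the nearest-rank method: rank 6 → 307.
|270.2 − 307| = 36.8.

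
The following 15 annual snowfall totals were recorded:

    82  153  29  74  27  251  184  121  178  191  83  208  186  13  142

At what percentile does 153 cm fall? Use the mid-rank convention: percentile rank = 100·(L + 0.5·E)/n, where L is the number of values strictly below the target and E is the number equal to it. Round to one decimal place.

Sorted: 13, 27, 29, 74, 82, 83, 121, 142, 153, 178, 184, 186, 191, 208, 251.
Count below 153: L = 8; count equal: E = 1; n = 15.
Percentile rank = 100·(8 + 0.5·1)/15 = 100·8.5/15 = 56.67.

56.7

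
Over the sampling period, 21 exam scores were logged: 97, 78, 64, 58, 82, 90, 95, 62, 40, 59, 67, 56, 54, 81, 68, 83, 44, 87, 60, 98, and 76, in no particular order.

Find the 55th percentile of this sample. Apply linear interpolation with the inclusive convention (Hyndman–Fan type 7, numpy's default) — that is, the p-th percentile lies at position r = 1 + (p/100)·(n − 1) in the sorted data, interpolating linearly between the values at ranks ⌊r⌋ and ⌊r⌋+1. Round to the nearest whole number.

76

Sorted: 40, 44, 54, 56, 58, 59, 60, 62, 64, 67, 68, 76, 78, 81, 82, 83, 87, 90, 95, 97, 98.
n = 21.
r = 1 + (55/100)·(21 − 1) = 1 + 11 = 12.
r is an integer, so P55 is the value at rank 12: 76.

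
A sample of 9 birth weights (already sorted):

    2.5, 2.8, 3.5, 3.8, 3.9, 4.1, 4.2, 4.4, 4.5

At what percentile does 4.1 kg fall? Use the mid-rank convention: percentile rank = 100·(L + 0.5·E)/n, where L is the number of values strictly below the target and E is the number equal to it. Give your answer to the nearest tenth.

61.1

Count below 4.1: L = 5; count equal: E = 1; n = 9.
Percentile rank = 100·(5 + 0.5·1)/9 = 100·5.5/9 = 61.11.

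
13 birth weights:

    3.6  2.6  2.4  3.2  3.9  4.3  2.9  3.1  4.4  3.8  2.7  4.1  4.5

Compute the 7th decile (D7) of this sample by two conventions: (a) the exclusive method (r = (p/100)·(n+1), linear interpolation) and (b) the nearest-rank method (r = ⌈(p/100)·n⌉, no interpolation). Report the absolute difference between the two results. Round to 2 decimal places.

0.04

Sorted: 2.4, 2.6, 2.7, 2.9, 3.1, 3.2, 3.6, 3.8, 3.9, 4.1, 4.3, 4.4, 4.5.
n = 13.
(a) r = 9.8; between ranks 9 (3.9) and 10 (4.1): 4.06.
(b) the nearest-rank method: rank 10 → 4.1.
|4.06 − 4.1| = 0.04.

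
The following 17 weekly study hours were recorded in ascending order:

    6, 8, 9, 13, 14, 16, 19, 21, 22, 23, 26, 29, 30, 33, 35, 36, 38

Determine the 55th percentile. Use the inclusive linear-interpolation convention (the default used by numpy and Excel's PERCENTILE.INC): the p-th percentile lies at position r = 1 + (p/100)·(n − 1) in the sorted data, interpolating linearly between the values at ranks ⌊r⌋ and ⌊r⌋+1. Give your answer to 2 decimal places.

n = 17.
r = 1 + (55/100)·(17 − 1) = 1 + 8.8 = 9.8.
Rank 9 is 22 and rank 10 is 23.
Interpolate: 22 + 0.8·(23 − 22) = 22 + 0.8·1 = 22.8.

22.80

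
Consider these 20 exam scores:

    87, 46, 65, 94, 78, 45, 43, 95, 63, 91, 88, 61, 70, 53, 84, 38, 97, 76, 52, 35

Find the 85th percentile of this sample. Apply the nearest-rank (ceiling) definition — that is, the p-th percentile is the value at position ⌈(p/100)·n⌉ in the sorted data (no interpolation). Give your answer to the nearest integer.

91

Sorted: 35, 38, 43, 45, 46, 52, 53, 61, 63, 65, 70, 76, 78, 84, 87, 88, 91, 94, 95, 97.
n = 20.
Position = ⌈85/100 · 20⌉ = ⌈17⌉ = 17.
The value at rank 17 is 91.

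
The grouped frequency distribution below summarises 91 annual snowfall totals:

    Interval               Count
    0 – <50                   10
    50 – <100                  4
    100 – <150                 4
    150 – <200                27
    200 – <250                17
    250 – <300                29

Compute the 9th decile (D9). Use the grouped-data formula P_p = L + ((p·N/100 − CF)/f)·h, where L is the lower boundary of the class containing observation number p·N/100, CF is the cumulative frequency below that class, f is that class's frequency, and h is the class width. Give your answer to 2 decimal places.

284.31

N = 91; target position k = 90/100 · 91 = 81.9.
Cumulative frequencies: 10, 14, 18, 45, 62, 91.
Observation 81.9 falls in the class 250 – <300.
L = 250, CF = 62, f = 29, h = 50.
P90 = 250 + ((81.9 − 62)/29)·50 = 250 + 34.3103 = 284.31.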